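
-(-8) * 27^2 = 5832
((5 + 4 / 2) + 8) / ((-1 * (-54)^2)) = -5 / 972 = -0.01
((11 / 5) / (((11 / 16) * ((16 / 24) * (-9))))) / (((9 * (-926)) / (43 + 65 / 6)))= 646 / 187515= 0.00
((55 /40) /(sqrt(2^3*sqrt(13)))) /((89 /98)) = 539*13^(3 /4)*sqrt(2) /18512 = 0.28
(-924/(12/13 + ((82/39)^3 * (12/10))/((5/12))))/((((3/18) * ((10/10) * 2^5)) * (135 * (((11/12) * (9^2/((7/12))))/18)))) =-538265/82134792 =-0.01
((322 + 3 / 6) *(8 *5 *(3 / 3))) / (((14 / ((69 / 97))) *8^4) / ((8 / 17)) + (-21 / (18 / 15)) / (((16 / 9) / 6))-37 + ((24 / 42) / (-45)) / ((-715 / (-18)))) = 356396040000 / 4730086827643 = 0.08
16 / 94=8 / 47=0.17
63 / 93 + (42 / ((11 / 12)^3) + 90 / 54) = 7039726 / 123783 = 56.87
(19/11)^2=361/121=2.98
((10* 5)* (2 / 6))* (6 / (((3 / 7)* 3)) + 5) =1450 / 9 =161.11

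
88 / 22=4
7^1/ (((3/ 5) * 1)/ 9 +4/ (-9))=-18.53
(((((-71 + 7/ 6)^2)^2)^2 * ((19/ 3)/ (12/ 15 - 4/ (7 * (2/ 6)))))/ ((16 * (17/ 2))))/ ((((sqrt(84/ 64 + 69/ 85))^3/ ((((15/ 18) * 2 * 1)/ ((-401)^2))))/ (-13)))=205313350370548694694636125 * sqrt(27285)/ 27050486362634898432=1253730210.68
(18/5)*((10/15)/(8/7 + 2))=42/55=0.76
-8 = -8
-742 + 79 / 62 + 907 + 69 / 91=942397 / 5642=167.03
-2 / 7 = -0.29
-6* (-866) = 5196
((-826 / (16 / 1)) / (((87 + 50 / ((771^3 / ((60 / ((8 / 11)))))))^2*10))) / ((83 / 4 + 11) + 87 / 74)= -356644503007377221889 / 17216654372267494529604560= -0.00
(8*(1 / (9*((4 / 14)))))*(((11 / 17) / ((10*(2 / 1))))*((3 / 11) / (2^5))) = 7 / 8160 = 0.00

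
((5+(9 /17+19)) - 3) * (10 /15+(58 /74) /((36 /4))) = 30622 /1887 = 16.23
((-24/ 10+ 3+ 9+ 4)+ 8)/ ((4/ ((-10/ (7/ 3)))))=-162/ 7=-23.14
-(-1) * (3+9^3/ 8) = 753/ 8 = 94.12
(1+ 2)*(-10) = -30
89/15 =5.93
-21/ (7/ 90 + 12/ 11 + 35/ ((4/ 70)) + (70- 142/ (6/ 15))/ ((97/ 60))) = -1008315/ 21000802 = -0.05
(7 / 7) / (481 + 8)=1 / 489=0.00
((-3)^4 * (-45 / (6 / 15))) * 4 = -36450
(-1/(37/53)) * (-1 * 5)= 265/37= 7.16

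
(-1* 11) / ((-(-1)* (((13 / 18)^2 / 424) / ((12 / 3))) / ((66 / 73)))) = -398939904 / 12337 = -32336.87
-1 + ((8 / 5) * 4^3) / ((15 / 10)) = 1009 / 15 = 67.27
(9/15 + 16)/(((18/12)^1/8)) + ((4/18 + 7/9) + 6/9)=451/5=90.20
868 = 868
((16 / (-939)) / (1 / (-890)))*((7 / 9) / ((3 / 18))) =199360 / 2817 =70.77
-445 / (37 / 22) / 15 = -1958 / 111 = -17.64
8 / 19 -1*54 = -1018 / 19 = -53.58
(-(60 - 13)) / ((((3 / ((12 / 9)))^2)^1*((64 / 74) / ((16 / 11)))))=-13912 / 891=-15.61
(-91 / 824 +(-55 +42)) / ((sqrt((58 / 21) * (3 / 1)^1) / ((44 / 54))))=-39611 * sqrt(406) / 215064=-3.71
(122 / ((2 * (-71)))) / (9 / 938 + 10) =-57218 / 666619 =-0.09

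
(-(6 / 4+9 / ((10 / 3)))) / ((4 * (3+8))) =-0.10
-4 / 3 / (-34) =2 / 51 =0.04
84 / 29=2.90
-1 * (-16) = 16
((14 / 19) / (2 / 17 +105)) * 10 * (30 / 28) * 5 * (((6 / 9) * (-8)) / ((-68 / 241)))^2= 232324000 / 1731603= 134.17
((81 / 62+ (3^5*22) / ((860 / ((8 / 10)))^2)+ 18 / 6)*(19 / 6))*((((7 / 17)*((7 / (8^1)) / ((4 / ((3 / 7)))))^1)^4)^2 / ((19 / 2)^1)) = 3894283545359591349 / 549540640507913493681274880000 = 0.00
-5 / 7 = -0.71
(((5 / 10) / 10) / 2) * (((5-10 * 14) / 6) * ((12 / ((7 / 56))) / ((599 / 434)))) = -23436 / 599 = -39.13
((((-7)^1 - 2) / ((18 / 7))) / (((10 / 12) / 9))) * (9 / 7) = -243 / 5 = -48.60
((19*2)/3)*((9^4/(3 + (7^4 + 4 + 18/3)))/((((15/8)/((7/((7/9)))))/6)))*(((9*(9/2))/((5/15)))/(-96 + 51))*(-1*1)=2677.02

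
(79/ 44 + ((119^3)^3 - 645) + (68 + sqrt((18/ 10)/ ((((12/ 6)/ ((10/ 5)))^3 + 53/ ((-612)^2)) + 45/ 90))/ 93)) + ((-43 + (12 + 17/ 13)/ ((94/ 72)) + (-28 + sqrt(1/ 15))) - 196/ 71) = 4785448563124474040.50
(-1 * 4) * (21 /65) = -84 /65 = -1.29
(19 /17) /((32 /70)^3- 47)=-814625 /34187493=-0.02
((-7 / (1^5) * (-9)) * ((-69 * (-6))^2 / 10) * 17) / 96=15297093 / 80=191213.66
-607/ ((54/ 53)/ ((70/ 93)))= -1125985/ 2511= -448.42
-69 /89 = -0.78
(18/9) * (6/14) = 6/7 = 0.86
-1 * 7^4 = -2401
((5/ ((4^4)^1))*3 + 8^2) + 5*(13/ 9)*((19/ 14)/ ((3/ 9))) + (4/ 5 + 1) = 2560679/ 26880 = 95.26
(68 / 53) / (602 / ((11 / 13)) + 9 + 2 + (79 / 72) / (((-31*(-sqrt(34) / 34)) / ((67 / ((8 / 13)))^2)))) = -60648930069184512 / 357444062966947812637 + 35221013831697408*sqrt(34) / 357444062966947812637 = 0.00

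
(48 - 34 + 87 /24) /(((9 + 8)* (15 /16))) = 94 /85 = 1.11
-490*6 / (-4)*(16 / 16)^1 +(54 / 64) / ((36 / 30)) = 47085 / 64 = 735.70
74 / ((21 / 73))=5402 / 21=257.24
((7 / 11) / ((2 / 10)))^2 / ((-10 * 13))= -245 / 3146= -0.08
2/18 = 1/9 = 0.11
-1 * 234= -234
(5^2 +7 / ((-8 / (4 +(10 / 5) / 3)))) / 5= 251 / 60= 4.18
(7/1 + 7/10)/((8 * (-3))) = -0.32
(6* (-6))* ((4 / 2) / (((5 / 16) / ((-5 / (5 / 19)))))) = 21888 / 5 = 4377.60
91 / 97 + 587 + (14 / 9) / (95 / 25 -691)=881794465 / 1499814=587.94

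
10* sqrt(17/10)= sqrt(170)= 13.04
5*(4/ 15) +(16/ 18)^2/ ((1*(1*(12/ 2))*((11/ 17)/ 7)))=2.76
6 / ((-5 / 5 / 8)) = -48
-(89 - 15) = -74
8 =8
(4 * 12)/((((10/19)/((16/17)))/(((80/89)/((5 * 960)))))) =0.02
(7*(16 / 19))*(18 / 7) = 288 / 19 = 15.16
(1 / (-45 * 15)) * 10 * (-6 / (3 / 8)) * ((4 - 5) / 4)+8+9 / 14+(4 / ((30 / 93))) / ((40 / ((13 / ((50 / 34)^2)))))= 123406013 / 11812500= 10.45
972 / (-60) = -81 / 5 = -16.20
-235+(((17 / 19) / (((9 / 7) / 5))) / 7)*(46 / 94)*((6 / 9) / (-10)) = -5666476 / 24111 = -235.02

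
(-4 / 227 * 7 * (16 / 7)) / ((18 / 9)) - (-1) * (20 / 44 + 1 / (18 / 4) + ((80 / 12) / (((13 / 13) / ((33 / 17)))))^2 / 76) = 338040431 / 123399243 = 2.74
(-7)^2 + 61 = 110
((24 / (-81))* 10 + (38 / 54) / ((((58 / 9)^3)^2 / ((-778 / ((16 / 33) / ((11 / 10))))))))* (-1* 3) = 245065452878053 / 27409458631680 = 8.94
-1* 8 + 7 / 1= -1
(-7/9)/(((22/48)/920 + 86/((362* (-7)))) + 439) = -65275840/36840742611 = -0.00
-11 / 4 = -2.75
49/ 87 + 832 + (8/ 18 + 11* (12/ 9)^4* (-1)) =1875071/ 2349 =798.24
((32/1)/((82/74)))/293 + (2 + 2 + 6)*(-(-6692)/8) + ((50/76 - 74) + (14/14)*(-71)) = 3752725997/456494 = 8220.76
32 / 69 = 0.46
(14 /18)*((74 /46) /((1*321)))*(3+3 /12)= 3367 /265788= 0.01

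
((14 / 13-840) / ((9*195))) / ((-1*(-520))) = -5453 / 5931900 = -0.00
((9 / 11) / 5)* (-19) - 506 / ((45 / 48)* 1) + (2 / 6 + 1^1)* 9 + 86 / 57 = -1659461 / 3135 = -529.33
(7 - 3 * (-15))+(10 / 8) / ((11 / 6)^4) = 762952 / 14641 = 52.11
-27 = -27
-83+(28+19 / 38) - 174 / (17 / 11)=-5681 / 34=-167.09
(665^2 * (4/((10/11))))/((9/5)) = 9728950/9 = 1080994.44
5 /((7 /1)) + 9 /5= 2.51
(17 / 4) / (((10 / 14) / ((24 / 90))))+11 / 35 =998 / 525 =1.90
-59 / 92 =-0.64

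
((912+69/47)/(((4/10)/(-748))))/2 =-40142355/47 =-854092.66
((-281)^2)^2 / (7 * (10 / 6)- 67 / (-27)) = 168340667067 / 382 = 440682374.52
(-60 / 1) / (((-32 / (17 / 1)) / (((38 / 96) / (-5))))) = -2.52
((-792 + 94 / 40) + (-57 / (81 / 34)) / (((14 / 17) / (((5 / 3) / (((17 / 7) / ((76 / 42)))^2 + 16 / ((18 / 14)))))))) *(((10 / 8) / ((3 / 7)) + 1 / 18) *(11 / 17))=-12808295727623 / 8397814320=-1525.19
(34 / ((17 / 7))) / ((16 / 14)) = 49 / 4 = 12.25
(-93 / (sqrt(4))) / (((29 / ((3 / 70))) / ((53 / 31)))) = -477 / 4060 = -0.12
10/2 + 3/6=11/2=5.50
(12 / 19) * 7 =84 / 19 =4.42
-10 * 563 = -5630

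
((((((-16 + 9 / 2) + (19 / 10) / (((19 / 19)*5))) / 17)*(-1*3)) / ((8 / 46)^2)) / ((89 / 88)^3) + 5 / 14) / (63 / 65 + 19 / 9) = 30954921273081 / 1511721424220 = 20.48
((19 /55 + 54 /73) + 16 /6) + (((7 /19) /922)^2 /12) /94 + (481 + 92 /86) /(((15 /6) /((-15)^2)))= 864372325565911609639 /19920988929904480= 43390.03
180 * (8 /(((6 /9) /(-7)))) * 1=-15120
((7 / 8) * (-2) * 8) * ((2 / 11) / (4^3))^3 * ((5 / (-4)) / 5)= 0.00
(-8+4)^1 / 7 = -4 / 7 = -0.57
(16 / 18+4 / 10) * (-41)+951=40417 / 45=898.16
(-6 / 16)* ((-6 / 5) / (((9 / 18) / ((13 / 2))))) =117 / 20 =5.85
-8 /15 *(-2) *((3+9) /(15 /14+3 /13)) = 11648 /1185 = 9.83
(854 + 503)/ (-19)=-1357/ 19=-71.42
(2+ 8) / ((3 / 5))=50 / 3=16.67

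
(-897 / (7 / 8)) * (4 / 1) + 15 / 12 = -114781 / 28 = -4099.32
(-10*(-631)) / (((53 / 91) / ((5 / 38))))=1435525 / 1007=1425.55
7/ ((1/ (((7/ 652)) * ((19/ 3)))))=931/ 1956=0.48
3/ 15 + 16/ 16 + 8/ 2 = 26/ 5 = 5.20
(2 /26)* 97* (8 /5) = 11.94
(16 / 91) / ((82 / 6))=48 / 3731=0.01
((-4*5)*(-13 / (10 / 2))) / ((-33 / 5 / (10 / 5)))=-520 / 33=-15.76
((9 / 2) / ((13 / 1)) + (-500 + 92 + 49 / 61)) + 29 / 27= -17376161 / 42822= -405.78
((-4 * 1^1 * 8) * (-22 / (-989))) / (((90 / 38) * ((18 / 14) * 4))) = -23408 / 400545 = -0.06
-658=-658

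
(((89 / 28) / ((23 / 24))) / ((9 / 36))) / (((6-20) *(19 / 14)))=-2136 / 3059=-0.70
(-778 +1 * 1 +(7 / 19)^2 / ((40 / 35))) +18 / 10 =-11192173 / 14440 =-775.08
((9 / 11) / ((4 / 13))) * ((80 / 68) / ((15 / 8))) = 312 / 187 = 1.67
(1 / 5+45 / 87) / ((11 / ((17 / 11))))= 1768 / 17545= 0.10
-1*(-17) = 17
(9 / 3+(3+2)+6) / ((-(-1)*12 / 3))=7 / 2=3.50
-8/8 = -1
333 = 333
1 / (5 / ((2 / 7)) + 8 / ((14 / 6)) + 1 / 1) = 14 / 307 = 0.05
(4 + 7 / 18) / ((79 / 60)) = 3.33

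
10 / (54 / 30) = 50 / 9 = 5.56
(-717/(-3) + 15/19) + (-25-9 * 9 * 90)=-134429/19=-7075.21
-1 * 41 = -41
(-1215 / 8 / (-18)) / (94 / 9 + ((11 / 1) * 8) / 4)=1215 / 4672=0.26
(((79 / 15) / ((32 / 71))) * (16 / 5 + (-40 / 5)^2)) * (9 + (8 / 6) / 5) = 5457557 / 750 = 7276.74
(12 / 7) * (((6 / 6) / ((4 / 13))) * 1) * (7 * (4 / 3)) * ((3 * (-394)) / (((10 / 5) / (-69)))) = 2120508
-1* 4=-4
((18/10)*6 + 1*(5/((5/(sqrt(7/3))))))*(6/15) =2*sqrt(21)/15 + 108/25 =4.93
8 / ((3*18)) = 4 / 27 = 0.15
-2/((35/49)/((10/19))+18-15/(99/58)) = -924/4883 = -0.19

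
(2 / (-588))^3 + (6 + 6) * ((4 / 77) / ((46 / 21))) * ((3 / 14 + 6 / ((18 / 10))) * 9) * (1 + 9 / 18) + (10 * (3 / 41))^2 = 153089813716643 / 10807623969912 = 14.16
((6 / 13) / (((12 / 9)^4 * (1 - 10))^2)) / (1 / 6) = 729 / 212992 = 0.00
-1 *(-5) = 5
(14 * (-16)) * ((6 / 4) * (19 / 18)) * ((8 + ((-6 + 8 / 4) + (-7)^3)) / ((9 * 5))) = 120232 / 45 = 2671.82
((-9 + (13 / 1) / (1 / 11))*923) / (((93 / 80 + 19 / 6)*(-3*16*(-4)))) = 309205 / 2078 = 148.80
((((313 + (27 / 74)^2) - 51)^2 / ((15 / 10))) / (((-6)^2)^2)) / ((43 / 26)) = 26786381238253 / 1253318930496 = 21.37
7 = 7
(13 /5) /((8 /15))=4.88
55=55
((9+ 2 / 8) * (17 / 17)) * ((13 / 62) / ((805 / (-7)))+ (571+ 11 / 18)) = 169645777 / 32085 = 5287.39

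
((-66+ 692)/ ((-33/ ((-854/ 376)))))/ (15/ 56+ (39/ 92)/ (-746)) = 8026143503/ 49791753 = 161.19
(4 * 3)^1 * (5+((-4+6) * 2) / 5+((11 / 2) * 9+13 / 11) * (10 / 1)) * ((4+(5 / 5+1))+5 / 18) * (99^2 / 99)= 19115532 / 5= 3823106.40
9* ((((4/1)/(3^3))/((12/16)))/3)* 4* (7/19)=448/513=0.87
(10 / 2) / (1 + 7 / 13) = 13 / 4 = 3.25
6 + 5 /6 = 41 /6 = 6.83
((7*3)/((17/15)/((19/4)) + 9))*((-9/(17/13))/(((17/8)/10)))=-56019600/760937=-73.62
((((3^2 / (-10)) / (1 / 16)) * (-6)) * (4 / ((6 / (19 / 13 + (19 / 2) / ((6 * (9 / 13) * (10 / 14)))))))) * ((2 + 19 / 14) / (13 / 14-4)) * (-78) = 24618224 / 1075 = 22900.67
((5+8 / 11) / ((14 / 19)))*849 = 145179 / 22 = 6599.05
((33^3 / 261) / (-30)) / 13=-0.35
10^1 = 10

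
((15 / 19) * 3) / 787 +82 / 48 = 614153 / 358872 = 1.71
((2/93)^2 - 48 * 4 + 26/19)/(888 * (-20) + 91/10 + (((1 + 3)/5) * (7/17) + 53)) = 5325522340/494404110297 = 0.01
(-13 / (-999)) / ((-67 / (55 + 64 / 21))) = -15847 / 1405593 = -0.01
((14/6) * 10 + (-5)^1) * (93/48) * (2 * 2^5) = 2273.33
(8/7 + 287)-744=-455.86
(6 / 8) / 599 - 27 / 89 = -64425 / 213244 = -0.30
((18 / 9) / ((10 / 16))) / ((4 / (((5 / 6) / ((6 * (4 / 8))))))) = 0.22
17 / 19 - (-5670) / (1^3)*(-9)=-969553 / 19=-51029.11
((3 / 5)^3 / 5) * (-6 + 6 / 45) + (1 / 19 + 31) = 1828702 / 59375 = 30.80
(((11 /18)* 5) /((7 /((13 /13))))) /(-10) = -11 /252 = -0.04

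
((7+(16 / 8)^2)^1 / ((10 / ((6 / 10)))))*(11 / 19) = 0.38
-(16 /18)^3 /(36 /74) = -9472 /6561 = -1.44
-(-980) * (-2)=-1960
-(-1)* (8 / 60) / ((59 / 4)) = 8 / 885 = 0.01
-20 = -20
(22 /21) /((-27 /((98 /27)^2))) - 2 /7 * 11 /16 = -2339843 /3306744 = -0.71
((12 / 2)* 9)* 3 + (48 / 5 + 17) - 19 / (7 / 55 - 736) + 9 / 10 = 15341357 / 80946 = 189.53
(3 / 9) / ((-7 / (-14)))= 0.67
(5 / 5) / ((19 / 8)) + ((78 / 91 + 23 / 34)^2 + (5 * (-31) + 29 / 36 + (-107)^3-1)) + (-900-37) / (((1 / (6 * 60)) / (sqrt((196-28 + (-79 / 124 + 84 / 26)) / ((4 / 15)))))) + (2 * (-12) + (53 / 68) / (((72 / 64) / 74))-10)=-84330 * sqrt(1662356865) / 403-659290417577 / 538118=-9756949.05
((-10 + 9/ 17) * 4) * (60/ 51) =-12880/ 289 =-44.57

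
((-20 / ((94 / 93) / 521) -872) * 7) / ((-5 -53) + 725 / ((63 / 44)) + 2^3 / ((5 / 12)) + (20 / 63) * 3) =-579379185 / 3468083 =-167.06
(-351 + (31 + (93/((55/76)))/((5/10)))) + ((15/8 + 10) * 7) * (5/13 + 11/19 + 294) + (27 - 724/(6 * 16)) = 419996537/17160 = 24475.32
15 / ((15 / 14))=14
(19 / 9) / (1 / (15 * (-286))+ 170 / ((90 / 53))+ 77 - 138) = 27170 / 503357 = 0.05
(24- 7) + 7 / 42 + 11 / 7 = 18.74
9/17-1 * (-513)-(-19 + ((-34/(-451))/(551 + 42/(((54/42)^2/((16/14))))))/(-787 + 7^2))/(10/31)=2818063337734/4922988367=572.43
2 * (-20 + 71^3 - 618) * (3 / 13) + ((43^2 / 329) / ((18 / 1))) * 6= 2115794743 / 12831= 164897.10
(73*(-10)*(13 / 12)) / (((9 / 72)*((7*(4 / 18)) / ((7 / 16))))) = -1779.38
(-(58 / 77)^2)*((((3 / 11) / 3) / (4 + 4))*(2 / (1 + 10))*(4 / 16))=-841 / 2869636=-0.00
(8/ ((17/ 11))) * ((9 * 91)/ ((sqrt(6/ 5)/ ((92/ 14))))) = 78936 * sqrt(30)/ 17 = 25432.37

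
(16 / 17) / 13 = 16 / 221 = 0.07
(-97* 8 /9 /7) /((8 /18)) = -194 /7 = -27.71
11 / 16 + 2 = 43 / 16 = 2.69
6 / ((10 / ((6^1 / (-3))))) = -6 / 5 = -1.20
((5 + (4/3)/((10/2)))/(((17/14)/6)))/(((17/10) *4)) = 1106/289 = 3.83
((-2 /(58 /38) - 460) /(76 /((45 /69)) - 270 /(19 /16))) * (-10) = -41.62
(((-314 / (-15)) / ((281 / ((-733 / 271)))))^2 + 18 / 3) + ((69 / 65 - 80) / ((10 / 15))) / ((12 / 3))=-3197177445160909 / 135696010343400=-23.56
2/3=0.67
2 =2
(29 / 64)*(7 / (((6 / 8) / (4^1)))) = 203 / 12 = 16.92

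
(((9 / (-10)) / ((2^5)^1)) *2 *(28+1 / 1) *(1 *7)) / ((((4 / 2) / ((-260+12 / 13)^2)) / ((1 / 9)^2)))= -35979923 / 7605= -4731.09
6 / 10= 3 / 5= 0.60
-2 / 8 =-1 / 4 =-0.25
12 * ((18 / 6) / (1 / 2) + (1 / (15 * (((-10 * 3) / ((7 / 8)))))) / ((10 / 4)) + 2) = 95.99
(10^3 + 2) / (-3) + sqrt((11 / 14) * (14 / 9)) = -334 + sqrt(11) / 3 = -332.89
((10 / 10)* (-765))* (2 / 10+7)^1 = -5508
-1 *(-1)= 1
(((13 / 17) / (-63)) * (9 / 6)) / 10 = -13 / 7140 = -0.00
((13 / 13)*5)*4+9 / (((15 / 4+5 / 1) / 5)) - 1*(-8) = 232 / 7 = 33.14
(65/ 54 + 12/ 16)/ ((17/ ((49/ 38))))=10339/ 69768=0.15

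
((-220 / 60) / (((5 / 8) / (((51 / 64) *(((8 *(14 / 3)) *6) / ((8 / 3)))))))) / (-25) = 3927 / 250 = 15.71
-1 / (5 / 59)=-59 / 5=-11.80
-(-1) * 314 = 314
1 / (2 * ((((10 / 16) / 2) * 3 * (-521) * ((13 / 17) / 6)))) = -272 / 33865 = -0.01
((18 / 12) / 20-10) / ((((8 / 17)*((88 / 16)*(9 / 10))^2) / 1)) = -33745 / 39204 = -0.86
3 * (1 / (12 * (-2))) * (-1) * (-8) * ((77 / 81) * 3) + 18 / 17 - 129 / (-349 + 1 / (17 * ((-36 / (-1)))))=-139544969 / 98036433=-1.42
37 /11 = 3.36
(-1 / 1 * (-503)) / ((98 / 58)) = 14587 / 49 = 297.69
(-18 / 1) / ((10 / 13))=-23.40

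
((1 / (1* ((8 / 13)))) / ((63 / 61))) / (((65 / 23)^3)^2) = 0.00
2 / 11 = 0.18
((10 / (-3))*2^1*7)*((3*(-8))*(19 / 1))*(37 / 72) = 10935.56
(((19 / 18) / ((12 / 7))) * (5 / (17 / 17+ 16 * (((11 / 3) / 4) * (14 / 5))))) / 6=3325 / 272592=0.01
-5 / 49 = -0.10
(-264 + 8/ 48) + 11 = -1517/ 6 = -252.83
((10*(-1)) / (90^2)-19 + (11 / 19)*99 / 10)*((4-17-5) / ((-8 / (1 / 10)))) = -10211 / 3420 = -2.99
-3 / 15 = -1 / 5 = -0.20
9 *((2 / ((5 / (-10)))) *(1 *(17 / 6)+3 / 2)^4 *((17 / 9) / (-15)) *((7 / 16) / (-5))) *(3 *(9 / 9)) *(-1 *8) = 6797518 / 2025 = 3356.80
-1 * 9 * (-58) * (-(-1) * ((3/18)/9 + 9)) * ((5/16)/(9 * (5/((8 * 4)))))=1046.15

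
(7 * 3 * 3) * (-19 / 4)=-1197 / 4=-299.25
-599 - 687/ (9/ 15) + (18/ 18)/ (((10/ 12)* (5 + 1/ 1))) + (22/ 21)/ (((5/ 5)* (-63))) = -11535347/ 6615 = -1743.82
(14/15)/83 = 0.01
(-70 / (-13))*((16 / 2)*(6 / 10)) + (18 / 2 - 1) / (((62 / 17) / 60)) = 63456 / 403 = 157.46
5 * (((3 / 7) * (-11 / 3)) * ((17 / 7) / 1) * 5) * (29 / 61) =-45.36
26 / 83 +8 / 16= 0.81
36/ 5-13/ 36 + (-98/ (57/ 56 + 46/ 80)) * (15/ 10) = -3429887/ 40140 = -85.45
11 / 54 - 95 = -5119 / 54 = -94.80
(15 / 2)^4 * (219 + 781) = 6328125 / 2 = 3164062.50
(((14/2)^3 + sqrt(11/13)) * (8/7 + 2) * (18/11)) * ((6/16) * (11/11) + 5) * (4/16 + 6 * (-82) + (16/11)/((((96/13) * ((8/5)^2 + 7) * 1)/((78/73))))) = -7158226038957/1535336 - 146086245693 * sqrt(143)/139715576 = -4674822.42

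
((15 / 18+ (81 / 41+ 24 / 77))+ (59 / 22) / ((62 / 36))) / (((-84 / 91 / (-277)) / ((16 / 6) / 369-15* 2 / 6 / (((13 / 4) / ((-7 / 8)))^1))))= 29638167980363 / 15600782736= 1899.79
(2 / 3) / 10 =1 / 15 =0.07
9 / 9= 1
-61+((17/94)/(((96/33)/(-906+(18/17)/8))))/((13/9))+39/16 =-15258413/156416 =-97.55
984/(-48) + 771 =1501/2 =750.50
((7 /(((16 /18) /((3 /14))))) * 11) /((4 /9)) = 2673 /64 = 41.77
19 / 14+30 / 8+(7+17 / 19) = 6917 / 532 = 13.00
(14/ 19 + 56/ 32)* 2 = 189/ 38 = 4.97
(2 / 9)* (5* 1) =10 / 9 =1.11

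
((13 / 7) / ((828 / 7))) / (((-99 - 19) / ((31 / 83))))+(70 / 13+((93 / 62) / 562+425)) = 12749686038043 / 29623755096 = 430.39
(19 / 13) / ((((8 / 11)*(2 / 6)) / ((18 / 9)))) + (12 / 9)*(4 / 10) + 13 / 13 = 10601 / 780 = 13.59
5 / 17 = 0.29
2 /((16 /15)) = 15 /8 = 1.88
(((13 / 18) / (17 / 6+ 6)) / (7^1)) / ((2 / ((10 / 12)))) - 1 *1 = -13291 / 13356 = -1.00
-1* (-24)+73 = 97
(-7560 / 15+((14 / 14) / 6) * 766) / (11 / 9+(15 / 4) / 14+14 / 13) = -2465736 / 16819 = -146.60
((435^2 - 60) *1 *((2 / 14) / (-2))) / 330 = -12611 / 308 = -40.94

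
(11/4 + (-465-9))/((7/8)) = -3770/7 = -538.57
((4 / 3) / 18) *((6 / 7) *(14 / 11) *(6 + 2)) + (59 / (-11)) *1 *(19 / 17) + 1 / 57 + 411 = 405.67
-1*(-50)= 50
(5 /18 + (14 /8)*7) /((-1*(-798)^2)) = -451 /22924944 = -0.00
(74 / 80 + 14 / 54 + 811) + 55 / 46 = 20204357 / 24840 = 813.38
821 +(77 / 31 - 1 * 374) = 13934 / 31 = 449.48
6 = 6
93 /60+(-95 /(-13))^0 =51 /20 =2.55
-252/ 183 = -84/ 61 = -1.38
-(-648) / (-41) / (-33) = 216 / 451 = 0.48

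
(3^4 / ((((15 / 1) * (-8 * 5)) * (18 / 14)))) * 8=-21 / 25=-0.84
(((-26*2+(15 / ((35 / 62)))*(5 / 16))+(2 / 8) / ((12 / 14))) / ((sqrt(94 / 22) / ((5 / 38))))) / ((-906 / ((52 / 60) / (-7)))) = -23699*sqrt(517) / 1427178312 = -0.00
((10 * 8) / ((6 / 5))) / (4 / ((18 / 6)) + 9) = 200 / 31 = 6.45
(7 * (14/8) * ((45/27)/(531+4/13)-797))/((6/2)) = -202303507/62163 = -3254.40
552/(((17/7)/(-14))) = -54096/17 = -3182.12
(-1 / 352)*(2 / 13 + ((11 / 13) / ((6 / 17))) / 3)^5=-0.00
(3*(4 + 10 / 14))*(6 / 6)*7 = 99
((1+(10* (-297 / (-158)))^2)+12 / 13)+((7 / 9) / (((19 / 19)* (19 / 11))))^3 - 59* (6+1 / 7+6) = -1025355724883572 / 2839774833441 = -361.07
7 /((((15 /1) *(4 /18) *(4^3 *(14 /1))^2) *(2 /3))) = 9 /2293760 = 0.00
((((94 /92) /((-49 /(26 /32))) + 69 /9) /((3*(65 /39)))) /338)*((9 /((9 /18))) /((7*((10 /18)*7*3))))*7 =7448751 /1066592800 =0.01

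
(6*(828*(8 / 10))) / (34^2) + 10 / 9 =59162 / 13005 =4.55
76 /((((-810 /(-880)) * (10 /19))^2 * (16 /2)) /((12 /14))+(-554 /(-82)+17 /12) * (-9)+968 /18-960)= -0.08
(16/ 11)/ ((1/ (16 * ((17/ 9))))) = 4352/ 99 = 43.96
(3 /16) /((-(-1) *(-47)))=-3 /752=-0.00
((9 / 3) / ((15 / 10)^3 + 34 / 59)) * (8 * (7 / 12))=3.54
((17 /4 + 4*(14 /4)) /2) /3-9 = -143 /24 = -5.96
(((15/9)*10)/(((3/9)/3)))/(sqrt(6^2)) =25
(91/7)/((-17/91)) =-1183/17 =-69.59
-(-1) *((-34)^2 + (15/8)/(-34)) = 1155.94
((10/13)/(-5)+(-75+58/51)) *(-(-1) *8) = -392584/663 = -592.13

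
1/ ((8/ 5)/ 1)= 5/ 8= 0.62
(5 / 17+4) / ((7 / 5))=365 / 119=3.07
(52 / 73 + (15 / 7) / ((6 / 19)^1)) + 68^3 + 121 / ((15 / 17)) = 4822459759 / 15330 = 314576.63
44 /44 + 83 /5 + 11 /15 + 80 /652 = 18.46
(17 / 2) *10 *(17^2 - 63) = 19210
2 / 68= 1 / 34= 0.03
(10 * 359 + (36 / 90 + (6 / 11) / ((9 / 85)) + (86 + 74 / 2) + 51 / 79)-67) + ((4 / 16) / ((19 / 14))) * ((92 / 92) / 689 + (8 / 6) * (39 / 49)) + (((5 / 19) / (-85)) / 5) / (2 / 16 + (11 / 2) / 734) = 57701531983230061 / 15798302189670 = 3652.39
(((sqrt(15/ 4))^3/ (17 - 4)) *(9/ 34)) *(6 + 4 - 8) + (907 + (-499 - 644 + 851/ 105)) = -23929/ 105 + 135 *sqrt(15)/ 1768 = -227.60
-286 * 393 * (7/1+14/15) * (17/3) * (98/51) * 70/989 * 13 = -79520985544/8901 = -8933938.38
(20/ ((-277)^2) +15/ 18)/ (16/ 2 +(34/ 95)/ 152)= 1385391650/ 13299514299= 0.10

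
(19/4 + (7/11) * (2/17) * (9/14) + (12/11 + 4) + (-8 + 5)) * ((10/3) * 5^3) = 3220625/1122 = 2870.43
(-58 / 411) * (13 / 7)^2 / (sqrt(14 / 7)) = -4901 * sqrt(2) / 20139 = -0.34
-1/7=-0.14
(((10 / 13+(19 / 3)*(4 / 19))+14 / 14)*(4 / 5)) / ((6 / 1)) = 242 / 585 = 0.41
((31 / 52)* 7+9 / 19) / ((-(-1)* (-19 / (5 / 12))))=-22955 / 225264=-0.10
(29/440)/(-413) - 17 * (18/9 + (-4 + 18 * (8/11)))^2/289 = -245889103/33981640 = -7.24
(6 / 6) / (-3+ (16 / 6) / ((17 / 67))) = 0.13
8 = 8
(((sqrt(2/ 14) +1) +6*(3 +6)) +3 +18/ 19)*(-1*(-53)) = 53*sqrt(7)/ 7 +59360/ 19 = 3144.24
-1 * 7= -7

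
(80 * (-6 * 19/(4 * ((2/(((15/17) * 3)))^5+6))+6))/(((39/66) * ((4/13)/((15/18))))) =303705138275/576302087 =526.99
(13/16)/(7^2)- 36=-28211/784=-35.98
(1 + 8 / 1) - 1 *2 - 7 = 0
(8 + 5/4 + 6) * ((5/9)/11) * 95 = 28975/396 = 73.17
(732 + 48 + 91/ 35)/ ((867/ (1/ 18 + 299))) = 21063679/ 78030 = 269.94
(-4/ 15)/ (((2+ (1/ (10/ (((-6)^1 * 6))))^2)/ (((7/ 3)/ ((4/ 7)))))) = -245/ 3366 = -0.07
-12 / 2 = -6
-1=-1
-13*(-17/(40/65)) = 2873/8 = 359.12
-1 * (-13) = 13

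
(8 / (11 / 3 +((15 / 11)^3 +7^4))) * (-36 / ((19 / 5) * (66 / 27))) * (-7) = 2352240 / 26089603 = 0.09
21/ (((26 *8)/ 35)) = 735/ 208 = 3.53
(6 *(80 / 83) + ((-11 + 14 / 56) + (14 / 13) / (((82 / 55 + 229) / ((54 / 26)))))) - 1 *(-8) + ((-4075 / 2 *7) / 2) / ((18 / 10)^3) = -22587951740597 / 18518711913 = -1219.74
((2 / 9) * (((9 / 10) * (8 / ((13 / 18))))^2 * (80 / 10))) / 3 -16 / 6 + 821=11118871 / 12675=877.23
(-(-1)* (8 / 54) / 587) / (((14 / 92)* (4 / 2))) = 92 / 110943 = 0.00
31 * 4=124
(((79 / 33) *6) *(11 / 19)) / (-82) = -79 / 779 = -0.10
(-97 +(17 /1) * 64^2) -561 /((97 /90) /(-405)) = 27193345 /97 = 280343.76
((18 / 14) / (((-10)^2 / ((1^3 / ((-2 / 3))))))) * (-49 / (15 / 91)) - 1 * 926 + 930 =9.73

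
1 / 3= 0.33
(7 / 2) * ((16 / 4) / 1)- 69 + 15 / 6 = -105 / 2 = -52.50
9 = 9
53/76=0.70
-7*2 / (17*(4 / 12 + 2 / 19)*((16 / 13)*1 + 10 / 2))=-3458 / 11475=-0.30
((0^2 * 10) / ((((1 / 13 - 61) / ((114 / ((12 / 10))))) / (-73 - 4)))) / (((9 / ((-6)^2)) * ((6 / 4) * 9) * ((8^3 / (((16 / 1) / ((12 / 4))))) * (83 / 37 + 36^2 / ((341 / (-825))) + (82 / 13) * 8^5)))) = 0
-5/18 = -0.28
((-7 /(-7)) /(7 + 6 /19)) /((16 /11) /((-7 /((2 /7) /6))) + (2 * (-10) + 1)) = -30723 /4272721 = -0.01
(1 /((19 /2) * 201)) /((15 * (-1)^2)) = 2 /57285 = 0.00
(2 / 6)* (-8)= -8 / 3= -2.67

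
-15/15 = -1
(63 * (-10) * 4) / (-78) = 420 / 13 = 32.31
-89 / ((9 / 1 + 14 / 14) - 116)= 89 / 106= 0.84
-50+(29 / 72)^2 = -258359 / 5184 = -49.84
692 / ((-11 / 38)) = -26296 / 11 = -2390.55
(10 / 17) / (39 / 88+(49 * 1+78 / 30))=4400 / 389283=0.01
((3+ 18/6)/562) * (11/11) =3/281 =0.01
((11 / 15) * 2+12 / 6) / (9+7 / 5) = 0.33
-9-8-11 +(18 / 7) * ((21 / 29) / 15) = -27.88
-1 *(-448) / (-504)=-8 / 9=-0.89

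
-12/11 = -1.09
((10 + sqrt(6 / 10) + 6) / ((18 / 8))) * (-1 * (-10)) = 8 * sqrt(15) / 9 + 640 / 9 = 74.55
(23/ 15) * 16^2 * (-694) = -4086272/ 15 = -272418.13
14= 14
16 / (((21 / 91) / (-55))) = -3813.33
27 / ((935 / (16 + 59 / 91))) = 8181 / 17017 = 0.48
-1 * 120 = -120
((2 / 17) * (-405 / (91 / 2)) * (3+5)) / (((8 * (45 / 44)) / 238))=-3168 / 13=-243.69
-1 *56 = -56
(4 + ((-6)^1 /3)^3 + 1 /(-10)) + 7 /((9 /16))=751 /90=8.34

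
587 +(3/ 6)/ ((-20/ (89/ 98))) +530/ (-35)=2241591/ 3920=571.83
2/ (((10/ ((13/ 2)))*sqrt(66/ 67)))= 13*sqrt(4422)/ 660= 1.31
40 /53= 0.75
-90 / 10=-9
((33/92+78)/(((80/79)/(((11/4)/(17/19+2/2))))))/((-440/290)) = -34866729/471040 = -74.02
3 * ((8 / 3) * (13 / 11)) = 104 / 11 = 9.45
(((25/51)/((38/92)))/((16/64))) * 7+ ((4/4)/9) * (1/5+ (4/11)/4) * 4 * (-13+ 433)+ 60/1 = 1572556/10659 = 147.53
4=4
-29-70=-99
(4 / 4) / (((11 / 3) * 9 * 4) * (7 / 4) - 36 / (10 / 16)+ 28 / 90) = 45 / 7817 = 0.01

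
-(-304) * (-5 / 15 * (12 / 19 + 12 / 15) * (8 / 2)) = -8704 / 15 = -580.27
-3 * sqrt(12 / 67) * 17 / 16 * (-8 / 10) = 1.08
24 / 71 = 0.34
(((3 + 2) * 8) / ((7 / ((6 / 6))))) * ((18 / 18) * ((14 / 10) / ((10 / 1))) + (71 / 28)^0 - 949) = -5416.34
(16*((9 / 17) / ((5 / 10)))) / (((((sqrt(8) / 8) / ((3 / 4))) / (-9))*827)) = -3888*sqrt(2) / 14059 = -0.39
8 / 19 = 0.42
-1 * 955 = -955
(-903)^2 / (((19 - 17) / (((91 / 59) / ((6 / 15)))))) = 371011095 / 236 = 1572080.91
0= 0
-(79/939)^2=-6241/881721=-0.01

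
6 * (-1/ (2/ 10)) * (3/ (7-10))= 30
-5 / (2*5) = -0.50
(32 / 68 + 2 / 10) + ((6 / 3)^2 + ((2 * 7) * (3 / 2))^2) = 37882 / 85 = 445.67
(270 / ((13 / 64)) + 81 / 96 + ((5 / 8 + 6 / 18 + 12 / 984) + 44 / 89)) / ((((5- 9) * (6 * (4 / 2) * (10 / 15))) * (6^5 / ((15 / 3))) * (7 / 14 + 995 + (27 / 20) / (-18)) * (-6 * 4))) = 151594166225 / 135358168315428864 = 0.00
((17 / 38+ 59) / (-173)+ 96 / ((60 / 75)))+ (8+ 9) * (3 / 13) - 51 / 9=30231187 / 256386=117.91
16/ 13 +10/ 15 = 74/ 39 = 1.90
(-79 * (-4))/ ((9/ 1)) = 316/ 9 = 35.11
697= 697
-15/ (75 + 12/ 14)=-35/ 177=-0.20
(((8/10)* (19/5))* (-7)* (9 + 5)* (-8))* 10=119168/5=23833.60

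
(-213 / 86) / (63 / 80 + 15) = -2840 / 18103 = -0.16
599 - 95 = 504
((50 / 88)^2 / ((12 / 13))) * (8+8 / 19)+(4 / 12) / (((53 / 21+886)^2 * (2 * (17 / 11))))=120223411984037 / 40821210288969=2.95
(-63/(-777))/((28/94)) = 141/518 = 0.27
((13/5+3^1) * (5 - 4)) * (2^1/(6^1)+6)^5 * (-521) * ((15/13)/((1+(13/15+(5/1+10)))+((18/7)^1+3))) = -16634824045/10881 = -1528795.52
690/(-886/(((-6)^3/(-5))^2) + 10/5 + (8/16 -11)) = -16096320/209363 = -76.88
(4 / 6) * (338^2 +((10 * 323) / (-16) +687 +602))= 922649 / 12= 76887.42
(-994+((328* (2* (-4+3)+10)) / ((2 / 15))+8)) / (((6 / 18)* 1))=56082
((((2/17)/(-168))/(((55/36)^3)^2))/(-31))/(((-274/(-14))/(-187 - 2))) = -34284321792/1998514572484375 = -0.00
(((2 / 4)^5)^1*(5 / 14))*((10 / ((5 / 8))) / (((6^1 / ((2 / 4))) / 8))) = 5 / 42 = 0.12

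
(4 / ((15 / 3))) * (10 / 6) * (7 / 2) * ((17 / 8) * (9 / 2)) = 357 / 8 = 44.62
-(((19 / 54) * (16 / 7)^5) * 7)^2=-99230924406784 / 4202539929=-23612.13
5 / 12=0.42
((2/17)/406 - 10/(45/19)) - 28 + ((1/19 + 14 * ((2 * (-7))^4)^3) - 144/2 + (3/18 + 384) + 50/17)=936775511415351358799/1180242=793714773254426.94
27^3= 19683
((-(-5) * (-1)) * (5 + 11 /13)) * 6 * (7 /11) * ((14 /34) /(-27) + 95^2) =-2003448160 /1989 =-1007264.03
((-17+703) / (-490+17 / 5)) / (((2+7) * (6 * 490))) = -7 / 131382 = -0.00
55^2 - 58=2967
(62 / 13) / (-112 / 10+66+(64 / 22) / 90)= 15345 / 176423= 0.09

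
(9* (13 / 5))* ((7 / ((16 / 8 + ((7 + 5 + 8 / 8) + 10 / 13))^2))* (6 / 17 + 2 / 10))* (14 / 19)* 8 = 728595504 / 339351875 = 2.15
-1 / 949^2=-1 / 900601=-0.00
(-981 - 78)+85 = -974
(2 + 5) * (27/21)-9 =0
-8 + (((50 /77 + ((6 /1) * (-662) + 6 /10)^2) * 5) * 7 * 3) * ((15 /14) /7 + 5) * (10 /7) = 45997120741661 /3773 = 12191126621.17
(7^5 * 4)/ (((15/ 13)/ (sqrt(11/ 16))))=48310.18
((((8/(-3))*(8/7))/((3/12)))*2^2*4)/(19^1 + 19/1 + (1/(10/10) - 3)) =-1024/189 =-5.42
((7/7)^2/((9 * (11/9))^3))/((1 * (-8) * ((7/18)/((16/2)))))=-18/9317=-0.00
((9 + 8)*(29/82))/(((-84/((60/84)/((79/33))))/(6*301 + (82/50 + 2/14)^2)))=-150233623881/3888419500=-38.64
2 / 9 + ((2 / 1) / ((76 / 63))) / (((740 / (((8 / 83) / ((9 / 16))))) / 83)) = 8038 / 31635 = 0.25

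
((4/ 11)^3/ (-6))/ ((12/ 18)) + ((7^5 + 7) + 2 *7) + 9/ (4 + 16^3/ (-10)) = 15141063187/ 899756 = 16827.97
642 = 642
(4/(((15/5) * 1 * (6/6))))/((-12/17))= -17/9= -1.89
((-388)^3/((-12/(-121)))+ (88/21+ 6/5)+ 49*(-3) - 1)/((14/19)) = -195835335271/245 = -799327899.07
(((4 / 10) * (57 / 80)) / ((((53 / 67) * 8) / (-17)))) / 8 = -64923 / 678400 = -0.10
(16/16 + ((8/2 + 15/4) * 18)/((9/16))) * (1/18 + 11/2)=4150/3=1383.33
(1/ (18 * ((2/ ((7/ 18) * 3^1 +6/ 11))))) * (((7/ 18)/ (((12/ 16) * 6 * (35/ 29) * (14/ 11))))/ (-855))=-3277/ 1047135600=-0.00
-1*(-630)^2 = -396900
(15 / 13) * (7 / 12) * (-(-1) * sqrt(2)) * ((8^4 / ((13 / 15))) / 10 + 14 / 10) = 215677 * sqrt(2) / 676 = 451.20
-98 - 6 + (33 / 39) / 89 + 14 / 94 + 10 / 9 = -50277410 / 489411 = -102.73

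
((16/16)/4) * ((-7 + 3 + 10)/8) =3/16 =0.19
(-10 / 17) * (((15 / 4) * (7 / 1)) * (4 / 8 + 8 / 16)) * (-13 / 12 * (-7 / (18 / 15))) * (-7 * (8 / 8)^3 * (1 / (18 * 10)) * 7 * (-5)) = -3901625 / 29376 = -132.82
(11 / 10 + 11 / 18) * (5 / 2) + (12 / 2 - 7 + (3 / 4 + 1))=5.03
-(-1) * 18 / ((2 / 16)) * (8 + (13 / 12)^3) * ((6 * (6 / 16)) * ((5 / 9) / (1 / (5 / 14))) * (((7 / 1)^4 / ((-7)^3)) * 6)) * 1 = -400525 / 16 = -25032.81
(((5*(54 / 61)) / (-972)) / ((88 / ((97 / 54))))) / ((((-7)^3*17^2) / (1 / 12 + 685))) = 3987185 / 6206574616704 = 0.00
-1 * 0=0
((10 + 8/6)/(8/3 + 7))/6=17/87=0.20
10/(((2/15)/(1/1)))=75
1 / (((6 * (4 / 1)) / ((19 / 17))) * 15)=19 / 6120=0.00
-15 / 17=-0.88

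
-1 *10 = -10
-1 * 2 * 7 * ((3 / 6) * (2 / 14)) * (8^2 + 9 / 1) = -73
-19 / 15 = -1.27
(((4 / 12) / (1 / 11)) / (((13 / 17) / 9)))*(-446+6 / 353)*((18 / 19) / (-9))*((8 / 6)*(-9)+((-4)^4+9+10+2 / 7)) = 533385.87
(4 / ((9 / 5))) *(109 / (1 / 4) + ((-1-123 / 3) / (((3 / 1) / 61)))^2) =14595040 / 9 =1621671.11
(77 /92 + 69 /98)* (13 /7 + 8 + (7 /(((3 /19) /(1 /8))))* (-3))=-10.43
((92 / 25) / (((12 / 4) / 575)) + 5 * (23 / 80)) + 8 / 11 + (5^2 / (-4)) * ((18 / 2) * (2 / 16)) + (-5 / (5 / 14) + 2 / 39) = 3141507 / 4576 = 686.52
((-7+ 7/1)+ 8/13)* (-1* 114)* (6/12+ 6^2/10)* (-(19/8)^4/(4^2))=304560177/532480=571.97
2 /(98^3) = 1 /470596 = 0.00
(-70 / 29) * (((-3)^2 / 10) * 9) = -19.55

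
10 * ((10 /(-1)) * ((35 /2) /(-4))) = 875 /2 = 437.50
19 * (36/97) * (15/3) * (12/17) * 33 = 821.30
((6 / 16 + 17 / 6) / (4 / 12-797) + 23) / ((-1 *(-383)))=439683 / 7322960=0.06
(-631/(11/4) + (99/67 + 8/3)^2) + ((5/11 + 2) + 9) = -8113529/40401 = -200.82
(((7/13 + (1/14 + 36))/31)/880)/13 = 6663/64544480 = 0.00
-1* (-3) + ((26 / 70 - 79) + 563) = 17058 / 35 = 487.37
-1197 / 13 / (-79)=1197 / 1027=1.17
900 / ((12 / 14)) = 1050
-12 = -12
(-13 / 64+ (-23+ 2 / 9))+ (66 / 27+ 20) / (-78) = -522707 / 22464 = -23.27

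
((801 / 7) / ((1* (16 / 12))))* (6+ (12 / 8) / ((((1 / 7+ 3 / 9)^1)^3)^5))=491122630664498677707909 / 56000000000000000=8770046.98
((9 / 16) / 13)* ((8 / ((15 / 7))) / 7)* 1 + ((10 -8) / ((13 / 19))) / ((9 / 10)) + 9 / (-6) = 1036 / 585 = 1.77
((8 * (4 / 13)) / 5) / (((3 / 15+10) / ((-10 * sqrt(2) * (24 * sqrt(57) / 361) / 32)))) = -80 * sqrt(114) / 79781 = -0.01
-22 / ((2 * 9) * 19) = -11 / 171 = -0.06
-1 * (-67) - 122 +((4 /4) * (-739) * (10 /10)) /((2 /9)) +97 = -6567 /2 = -3283.50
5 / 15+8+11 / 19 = 508 / 57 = 8.91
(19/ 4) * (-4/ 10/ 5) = -19/ 50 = -0.38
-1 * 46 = -46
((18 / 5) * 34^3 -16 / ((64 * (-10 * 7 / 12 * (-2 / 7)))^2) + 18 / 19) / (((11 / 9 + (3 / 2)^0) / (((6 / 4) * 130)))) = 6039247758219 / 486400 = 12416216.61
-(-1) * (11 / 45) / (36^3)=11 / 2099520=0.00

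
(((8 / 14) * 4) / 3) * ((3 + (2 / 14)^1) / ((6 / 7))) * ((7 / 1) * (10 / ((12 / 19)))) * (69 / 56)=24035 / 63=381.51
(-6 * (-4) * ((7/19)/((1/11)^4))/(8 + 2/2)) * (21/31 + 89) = 2279310880/1767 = 1289932.59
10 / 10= 1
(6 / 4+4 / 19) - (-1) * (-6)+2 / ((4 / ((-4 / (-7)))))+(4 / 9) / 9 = -85201 / 21546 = -3.95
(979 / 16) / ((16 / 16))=979 / 16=61.19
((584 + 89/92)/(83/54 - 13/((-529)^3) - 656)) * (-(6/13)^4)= 0.04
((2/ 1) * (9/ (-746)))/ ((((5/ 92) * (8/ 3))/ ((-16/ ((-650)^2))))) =0.00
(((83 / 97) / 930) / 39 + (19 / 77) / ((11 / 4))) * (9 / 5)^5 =1754757433701 / 1034689906250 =1.70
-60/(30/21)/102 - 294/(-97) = 2.62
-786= -786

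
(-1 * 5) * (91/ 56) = -65/ 8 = -8.12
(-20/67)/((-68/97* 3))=0.14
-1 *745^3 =-413493625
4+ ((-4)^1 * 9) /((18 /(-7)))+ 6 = 24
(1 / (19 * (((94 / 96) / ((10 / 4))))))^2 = 14400 / 797449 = 0.02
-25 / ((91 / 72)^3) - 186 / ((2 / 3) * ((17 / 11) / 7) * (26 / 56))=-35027172108 / 12810707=-2734.21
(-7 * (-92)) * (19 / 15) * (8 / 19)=5152 / 15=343.47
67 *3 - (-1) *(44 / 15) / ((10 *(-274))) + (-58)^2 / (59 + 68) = 296853628 / 1304925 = 227.49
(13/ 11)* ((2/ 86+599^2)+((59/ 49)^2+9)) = 481582047882/ 1135673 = 424049.92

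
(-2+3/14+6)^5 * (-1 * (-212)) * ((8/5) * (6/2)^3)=1023056671869/84035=12174173.52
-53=-53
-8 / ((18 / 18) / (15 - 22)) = 56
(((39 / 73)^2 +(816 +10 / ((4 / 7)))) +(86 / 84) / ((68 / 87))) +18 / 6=4251831747 / 5073208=838.10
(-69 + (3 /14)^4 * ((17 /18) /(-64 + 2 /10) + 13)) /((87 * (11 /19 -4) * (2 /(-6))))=-32119083957 /46200234080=-0.70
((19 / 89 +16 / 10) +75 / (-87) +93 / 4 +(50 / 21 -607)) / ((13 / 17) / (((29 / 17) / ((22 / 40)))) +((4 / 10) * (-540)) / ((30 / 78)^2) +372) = 3145921615 / 5896599681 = 0.53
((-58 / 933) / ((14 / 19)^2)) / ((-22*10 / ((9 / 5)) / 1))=31407 / 33525800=0.00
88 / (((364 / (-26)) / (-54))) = 2376 / 7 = 339.43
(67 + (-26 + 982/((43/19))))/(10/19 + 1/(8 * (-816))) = 2532857472/2806223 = 902.59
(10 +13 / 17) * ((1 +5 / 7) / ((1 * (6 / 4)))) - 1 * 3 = 1107 / 119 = 9.30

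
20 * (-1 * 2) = -40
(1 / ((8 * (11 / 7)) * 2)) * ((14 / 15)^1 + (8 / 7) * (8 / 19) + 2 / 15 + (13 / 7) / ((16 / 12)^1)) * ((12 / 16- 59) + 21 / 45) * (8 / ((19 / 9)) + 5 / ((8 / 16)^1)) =-10658171659 / 114364800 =-93.19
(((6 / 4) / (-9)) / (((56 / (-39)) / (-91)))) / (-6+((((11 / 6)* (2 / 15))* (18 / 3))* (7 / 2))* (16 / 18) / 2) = 22815 / 8032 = 2.84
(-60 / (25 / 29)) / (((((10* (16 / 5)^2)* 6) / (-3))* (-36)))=-29 / 3072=-0.01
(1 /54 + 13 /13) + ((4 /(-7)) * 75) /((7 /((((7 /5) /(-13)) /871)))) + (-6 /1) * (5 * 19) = -2435290985 /4280094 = -568.98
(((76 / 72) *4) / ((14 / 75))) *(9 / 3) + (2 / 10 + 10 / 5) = 2452 / 35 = 70.06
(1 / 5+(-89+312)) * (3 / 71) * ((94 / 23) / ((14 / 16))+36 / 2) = 2444040 / 11431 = 213.81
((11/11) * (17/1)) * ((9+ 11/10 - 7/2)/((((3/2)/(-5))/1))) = -374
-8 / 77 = -0.10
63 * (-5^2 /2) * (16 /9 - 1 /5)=-2485 /2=-1242.50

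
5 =5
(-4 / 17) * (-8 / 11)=32 / 187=0.17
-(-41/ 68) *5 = 205/ 68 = 3.01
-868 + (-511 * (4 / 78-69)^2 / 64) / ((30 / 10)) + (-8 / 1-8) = -3953054719 / 292032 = -13536.38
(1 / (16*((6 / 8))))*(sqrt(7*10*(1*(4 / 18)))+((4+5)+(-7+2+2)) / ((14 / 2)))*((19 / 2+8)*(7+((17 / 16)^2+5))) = 16805 / 1024+117635*sqrt(35) / 9216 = 91.93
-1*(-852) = 852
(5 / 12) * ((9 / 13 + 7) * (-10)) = -1250 / 39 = -32.05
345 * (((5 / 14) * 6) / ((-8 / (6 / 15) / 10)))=-5175 / 14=-369.64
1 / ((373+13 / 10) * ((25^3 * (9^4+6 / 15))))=2 / 76747875625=0.00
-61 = -61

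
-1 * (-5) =5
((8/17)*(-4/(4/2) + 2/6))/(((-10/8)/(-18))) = -192/17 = -11.29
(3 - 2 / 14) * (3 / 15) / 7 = 4 / 49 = 0.08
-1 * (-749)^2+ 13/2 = -1121989/2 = -560994.50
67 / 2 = 33.50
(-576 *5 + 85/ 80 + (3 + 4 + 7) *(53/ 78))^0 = 1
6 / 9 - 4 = -10 / 3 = -3.33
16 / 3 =5.33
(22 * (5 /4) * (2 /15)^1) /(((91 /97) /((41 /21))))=43747 /5733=7.63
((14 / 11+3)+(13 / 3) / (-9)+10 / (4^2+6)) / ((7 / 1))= 1261 / 2079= 0.61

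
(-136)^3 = -2515456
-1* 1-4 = -5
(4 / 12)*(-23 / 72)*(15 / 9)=-115 / 648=-0.18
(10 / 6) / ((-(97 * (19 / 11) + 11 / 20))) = -1100 / 110943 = -0.01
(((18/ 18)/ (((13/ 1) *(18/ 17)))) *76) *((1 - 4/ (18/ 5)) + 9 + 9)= 104006/ 1053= 98.77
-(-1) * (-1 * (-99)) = 99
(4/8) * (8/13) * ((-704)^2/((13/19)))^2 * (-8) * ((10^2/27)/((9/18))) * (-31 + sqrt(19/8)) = 17592983941965414400/59319- 141878902757785600 * sqrt(38)/59319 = 281838595510366.78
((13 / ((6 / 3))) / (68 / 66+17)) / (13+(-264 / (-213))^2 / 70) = 2162589 / 78115918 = 0.03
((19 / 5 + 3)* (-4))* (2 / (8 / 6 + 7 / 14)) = -1632 / 55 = -29.67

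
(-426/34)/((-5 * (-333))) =-71/9435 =-0.01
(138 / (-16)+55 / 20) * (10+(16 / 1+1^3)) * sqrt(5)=-354.70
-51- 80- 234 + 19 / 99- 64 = -42452 / 99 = -428.81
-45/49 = -0.92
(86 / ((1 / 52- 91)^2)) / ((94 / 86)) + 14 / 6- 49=-49081979068 / 1051970967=-46.66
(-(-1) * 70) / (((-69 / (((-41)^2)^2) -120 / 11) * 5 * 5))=-435167194 / 1695460395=-0.26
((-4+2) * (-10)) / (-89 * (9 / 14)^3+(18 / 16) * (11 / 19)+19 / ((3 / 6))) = 1.33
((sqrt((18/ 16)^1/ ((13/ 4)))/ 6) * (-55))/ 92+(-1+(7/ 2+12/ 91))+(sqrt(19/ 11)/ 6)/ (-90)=-55 * sqrt(26)/ 4784 -sqrt(209)/ 5940+479/ 182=2.57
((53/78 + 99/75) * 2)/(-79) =-3899/77025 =-0.05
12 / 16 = 3 / 4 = 0.75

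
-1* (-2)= 2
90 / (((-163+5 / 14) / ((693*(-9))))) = 79380 / 23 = 3451.30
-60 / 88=-15 / 22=-0.68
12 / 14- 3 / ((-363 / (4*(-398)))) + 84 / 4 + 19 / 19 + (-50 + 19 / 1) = -18041 / 847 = -21.30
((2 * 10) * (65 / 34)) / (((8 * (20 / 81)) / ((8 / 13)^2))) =1620 / 221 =7.33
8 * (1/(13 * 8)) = 1/13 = 0.08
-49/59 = -0.83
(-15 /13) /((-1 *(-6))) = -5 /26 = -0.19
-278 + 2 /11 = -3056 /11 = -277.82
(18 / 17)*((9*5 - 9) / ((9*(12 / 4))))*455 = 10920 / 17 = 642.35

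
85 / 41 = 2.07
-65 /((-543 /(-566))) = -36790 /543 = -67.75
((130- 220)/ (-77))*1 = 90/ 77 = 1.17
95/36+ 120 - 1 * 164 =-1489/36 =-41.36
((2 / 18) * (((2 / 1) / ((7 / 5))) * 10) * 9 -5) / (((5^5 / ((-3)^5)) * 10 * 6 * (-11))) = 1053 / 962500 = 0.00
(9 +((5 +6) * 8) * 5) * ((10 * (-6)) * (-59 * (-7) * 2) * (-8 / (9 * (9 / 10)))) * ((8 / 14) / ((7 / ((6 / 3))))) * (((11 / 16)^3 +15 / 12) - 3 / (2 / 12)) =-6365125025 / 108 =-58936342.82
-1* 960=-960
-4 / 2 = -2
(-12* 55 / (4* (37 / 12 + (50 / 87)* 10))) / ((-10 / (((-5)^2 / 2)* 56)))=574200 / 439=1307.97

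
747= 747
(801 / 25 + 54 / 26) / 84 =132 / 325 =0.41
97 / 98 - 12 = -1079 / 98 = -11.01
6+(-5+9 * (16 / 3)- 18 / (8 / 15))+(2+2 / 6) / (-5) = 887 / 60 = 14.78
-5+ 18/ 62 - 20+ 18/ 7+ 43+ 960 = 212847/ 217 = 980.86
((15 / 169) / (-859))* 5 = -75 / 145171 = -0.00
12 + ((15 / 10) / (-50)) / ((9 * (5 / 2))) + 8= 20.00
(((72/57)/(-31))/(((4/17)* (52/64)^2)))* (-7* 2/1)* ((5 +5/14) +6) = 4151808/99541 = 41.71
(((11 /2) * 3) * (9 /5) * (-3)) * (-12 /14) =2673 /35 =76.37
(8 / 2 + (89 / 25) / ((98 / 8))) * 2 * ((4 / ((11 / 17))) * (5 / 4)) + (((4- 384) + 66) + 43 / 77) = -666021 / 2695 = -247.13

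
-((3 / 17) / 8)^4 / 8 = -81 / 2736816128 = -0.00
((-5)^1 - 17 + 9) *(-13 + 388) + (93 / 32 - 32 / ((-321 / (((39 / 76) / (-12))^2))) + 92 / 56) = -4870.45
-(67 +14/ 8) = -68.75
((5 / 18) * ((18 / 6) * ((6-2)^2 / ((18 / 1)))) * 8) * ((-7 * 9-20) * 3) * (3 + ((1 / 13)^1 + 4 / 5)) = -74368 / 13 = -5720.62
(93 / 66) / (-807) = -0.00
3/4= 0.75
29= 29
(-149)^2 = 22201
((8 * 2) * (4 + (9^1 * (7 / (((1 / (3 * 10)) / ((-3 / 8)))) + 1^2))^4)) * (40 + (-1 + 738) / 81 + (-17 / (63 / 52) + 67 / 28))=744942832304986025 / 5184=143700392034140.82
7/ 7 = 1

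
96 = 96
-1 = -1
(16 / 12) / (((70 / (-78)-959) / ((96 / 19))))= -1248 / 177821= -0.01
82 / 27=3.04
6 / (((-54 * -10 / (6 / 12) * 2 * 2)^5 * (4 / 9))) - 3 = -334353766809599999 / 111451255603200000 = -3.00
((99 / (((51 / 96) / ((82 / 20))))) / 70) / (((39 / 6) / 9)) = 584496 / 38675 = 15.11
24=24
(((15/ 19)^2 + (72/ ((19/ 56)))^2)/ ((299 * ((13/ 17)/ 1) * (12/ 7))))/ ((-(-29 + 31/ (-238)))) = 25579878121/ 6485622754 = 3.94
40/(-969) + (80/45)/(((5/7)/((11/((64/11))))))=4.66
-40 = -40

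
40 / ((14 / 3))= 60 / 7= 8.57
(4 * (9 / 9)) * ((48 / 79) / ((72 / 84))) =224 / 79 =2.84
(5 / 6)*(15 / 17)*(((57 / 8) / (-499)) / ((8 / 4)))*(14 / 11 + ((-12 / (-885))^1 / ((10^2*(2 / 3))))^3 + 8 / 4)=-6584964187516929 / 383290612540000000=-0.02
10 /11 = 0.91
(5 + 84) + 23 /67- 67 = 1497 /67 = 22.34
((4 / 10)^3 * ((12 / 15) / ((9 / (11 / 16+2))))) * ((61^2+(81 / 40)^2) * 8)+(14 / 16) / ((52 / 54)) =13353498121 / 29250000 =456.53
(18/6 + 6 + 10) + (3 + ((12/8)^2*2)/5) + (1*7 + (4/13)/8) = 1946/65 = 29.94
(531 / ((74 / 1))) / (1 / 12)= 3186 / 37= 86.11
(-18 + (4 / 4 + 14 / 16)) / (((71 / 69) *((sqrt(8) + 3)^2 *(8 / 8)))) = -0.46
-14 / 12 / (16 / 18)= -21 / 16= -1.31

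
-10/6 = -1.67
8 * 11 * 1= 88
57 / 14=4.07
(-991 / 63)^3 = -3892.24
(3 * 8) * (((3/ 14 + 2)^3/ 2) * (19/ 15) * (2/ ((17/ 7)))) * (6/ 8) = 1698087/ 16660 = 101.93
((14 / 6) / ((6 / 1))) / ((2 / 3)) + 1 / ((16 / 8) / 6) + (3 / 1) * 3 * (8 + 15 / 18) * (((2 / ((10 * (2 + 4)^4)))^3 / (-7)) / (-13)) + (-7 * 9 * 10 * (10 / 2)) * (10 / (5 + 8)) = -39939224387327947 / 16507266048000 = -2419.49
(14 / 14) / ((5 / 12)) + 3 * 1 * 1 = 27 / 5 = 5.40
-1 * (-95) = 95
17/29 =0.59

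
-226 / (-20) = 113 / 10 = 11.30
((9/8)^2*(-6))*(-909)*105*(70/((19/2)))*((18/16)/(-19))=-7305837525/23104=-316215.27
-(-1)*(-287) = -287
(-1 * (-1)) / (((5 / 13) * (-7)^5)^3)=-2197 / 593445188742875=-0.00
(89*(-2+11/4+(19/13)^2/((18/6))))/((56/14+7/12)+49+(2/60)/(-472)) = 311384300/128226891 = 2.43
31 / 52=0.60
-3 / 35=-0.09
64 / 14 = 4.57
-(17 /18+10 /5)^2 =-2809 /324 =-8.67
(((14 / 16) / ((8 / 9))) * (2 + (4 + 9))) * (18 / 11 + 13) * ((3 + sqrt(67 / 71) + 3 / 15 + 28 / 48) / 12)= 50715 * sqrt(4757) / 199936 + 767487 / 11264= 85.63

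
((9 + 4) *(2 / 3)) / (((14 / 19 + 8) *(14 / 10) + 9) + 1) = 1235 / 3168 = 0.39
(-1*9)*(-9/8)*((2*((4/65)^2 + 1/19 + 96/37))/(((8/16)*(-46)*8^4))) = -637791813/1119256985600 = -0.00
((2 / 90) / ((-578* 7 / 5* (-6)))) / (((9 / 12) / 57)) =19 / 54621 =0.00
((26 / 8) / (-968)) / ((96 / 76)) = -247 / 92928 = -0.00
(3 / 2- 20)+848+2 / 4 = 830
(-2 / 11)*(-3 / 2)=3 / 11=0.27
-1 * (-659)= 659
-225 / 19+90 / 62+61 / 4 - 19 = -33315 / 2356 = -14.14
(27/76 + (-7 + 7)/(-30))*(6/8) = 81/304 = 0.27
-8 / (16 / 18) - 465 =-474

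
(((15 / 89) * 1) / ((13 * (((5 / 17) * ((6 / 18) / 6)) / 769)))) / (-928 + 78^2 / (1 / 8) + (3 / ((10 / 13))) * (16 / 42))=0.01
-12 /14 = -6 /7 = -0.86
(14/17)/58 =7/493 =0.01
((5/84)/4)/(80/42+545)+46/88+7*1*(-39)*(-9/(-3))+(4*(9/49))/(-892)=-3615610618839/4417480144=-818.48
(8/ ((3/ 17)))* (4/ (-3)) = -544/ 9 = -60.44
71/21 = 3.38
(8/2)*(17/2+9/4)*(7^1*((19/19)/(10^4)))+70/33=709933/330000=2.15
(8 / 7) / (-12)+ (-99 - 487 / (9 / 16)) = -60787 / 63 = -964.87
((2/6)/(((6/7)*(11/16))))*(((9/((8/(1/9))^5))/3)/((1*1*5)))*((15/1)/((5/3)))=0.00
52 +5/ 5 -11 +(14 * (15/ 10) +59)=122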